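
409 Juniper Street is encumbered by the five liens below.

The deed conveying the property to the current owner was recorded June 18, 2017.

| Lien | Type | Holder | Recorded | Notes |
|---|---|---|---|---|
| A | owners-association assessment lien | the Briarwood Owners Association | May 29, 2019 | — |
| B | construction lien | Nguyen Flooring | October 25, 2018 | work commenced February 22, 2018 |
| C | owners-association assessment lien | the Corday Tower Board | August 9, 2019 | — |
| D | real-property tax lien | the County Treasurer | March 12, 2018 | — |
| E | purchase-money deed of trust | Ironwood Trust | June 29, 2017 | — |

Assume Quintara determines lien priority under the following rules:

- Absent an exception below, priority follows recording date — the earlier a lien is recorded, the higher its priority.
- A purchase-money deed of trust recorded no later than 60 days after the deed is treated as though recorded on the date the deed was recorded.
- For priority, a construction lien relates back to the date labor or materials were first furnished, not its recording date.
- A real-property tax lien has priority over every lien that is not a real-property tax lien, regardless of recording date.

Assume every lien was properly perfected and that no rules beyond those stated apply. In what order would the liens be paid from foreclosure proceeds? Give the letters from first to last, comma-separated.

D, E, B, A, C

Effective dates after the stated exceptions: B is treated as recorded February 22, 2018, the work-commencement date; E relates back to the deed date June 18, 2017.
D, as a real-property tax lien, has superpriority and ranks first.
Remaining liens by effective date: E (June 18, 2017), B (February 22, 2018), A (May 29, 2019), C (August 9, 2019).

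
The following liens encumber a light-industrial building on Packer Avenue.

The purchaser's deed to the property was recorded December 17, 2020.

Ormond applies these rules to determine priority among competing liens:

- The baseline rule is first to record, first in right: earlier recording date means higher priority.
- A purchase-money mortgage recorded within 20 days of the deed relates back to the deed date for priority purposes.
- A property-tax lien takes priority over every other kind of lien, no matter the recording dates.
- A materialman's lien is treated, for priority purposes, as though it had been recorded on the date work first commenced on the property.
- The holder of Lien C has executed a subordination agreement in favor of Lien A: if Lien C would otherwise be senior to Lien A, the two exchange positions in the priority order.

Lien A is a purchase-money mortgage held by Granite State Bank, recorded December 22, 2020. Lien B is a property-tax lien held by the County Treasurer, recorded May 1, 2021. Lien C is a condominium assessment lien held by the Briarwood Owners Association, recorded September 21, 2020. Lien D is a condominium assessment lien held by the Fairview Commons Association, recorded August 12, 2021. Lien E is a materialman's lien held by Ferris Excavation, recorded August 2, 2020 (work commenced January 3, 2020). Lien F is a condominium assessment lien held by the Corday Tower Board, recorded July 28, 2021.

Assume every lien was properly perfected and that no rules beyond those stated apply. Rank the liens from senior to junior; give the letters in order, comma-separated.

Adjusting effective dates: A's effective date is the deed date, December 17, 2020; E relates back to January 3, 2020 (work commenced).
B, as a property-tax lien, has superpriority and ranks first.
Among the remaining liens, by effective date: E (January 3, 2020), C (September 21, 2020), A (December 17, 2020), F (July 28, 2021), D (August 12, 2021).
C would otherwise be senior to A, so under the subordination agreement C and A exchange positions.

B, E, A, C, F, D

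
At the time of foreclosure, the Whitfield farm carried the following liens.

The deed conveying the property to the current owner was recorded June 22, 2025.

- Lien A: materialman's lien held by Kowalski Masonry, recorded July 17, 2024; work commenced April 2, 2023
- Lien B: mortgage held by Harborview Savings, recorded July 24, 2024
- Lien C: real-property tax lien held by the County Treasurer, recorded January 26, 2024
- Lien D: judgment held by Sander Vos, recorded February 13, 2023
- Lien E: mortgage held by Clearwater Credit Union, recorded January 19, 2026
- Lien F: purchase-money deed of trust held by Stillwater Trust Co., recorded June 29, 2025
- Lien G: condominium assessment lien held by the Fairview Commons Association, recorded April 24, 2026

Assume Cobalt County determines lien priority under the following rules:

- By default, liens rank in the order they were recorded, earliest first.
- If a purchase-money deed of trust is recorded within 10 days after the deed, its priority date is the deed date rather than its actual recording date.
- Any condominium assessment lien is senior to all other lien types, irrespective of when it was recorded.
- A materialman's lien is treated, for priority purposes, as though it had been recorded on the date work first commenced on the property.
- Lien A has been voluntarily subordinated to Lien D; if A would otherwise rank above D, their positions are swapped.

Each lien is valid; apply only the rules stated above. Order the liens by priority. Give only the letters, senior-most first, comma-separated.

G, D, A, C, B, F, E

Effective dates after the stated exceptions: A is treated as recorded April 2, 2023, the work-commencement date; F relates back to the deed date June 22, 2025.
As a condominium assessment lien, G is senior to every other lien.
The other liens, earliest effective date first: D (February 13, 2023), A (April 2, 2023), C (January 26, 2024), B (July 24, 2024), F (June 22, 2025), E (January 19, 2026).
A already ranks below D; the subordination has no effect.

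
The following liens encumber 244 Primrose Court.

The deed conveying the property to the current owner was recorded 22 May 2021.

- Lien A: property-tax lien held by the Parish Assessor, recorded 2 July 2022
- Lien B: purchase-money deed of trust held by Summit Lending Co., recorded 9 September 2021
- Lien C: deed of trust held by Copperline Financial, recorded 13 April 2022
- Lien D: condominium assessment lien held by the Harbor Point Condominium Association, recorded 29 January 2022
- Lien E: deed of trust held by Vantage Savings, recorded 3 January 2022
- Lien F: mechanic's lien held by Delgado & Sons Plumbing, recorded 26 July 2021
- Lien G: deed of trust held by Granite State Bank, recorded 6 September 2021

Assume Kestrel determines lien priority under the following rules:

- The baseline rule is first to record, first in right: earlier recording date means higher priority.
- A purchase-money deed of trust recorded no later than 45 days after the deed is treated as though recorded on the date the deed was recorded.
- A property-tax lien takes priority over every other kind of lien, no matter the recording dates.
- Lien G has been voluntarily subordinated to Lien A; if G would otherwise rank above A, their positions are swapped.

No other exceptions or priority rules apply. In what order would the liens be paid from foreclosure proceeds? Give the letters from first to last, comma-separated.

First, effective dates: B was recorded 110 days after the deed — beyond 45 days — so no relation-back applies.
As a property-tax lien, A is senior to every other lien.
Remaining liens by effective date: F (26 July 2021), G (6 September 2021), B (9 September 2021), E (3 January 2022), D (29 January 2022), C (13 April 2022).
G already ranks below A; the subordination has no effect.

A, F, G, B, E, D, C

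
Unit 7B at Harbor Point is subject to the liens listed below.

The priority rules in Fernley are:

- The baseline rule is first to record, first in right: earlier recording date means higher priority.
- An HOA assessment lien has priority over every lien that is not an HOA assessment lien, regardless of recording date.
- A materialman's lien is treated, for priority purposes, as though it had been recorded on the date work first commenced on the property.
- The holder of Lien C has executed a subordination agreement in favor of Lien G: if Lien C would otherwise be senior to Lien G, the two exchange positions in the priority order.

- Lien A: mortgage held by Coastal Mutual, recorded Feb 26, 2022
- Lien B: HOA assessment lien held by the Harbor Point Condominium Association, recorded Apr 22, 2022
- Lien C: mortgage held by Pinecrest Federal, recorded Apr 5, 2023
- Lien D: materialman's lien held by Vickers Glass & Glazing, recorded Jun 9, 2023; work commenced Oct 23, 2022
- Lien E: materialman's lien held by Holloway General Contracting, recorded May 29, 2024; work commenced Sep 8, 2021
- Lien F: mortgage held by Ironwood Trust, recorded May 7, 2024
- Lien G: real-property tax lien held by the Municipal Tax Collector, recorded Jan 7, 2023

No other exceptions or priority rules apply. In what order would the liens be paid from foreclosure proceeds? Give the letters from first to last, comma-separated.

B, E, A, D, G, C, F

Effective dates: D relates back to Oct 23, 2022 (work commenced); E is treated as recorded Sep 8, 2021, the work-commencement date.
As an HOA assessment lien, B is senior to every other lien.
Among the remaining liens, by effective date: E (Sep 8, 2021), A (Feb 26, 2022), D (Oct 23, 2022), G (Jan 7, 2023), C (Apr 5, 2023), F (May 7, 2024).
C is already junior to G, so the subordination agreement changes nothing.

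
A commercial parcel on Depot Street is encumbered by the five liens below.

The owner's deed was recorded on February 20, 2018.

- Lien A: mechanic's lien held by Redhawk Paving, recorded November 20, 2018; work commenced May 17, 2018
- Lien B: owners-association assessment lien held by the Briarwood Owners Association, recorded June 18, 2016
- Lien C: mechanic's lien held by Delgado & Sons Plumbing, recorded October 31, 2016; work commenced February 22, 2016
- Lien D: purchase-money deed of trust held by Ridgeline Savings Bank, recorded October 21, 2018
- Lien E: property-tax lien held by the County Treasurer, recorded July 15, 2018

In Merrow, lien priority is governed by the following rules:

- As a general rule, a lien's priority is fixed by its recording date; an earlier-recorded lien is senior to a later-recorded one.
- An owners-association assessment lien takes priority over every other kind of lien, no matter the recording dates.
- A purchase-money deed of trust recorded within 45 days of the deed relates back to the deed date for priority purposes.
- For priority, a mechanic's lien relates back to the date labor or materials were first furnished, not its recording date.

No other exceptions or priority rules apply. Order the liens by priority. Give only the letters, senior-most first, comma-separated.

Adjusting effective dates: A's effective date is May 17, 2018, when work began; C relates back to February 22, 2016 (work commenced); D was recorded 243 days after the deed, outside the 45-day window, so it keeps its recording date.
B, as an owners-association assessment lien, has superpriority and ranks first.
Ordering the rest by effective date: C (February 22, 2016), A (May 17, 2018), E (July 15, 2018), D (October 21, 2018).

B, C, A, E, D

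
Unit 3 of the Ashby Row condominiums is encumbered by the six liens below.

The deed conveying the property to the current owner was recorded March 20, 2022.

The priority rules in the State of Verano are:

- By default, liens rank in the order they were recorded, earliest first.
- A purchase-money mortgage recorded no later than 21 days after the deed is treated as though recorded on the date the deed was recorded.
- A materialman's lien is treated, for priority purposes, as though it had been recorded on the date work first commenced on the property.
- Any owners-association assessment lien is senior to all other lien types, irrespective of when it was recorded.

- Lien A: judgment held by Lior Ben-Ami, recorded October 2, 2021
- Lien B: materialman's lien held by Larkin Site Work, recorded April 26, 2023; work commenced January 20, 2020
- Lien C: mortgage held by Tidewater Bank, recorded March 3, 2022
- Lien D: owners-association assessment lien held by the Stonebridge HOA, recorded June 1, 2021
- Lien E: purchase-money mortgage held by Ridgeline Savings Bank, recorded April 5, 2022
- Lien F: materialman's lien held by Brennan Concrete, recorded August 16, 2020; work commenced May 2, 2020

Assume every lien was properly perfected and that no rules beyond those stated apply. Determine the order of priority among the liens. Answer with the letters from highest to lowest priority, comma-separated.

Adjusting effective dates: B is treated as recorded January 20, 2020, the work-commencement date; E's effective date is the deed date, March 20, 2022; F's effective date is May 2, 2020, when work began.
D, as an owners-association assessment lien, has superpriority and ranks first.
The other liens, earliest effective date first: B (January 20, 2020), F (May 2, 2020), A (October 2, 2021), C (March 3, 2022), E (March 20, 2022).

D, B, F, A, C, E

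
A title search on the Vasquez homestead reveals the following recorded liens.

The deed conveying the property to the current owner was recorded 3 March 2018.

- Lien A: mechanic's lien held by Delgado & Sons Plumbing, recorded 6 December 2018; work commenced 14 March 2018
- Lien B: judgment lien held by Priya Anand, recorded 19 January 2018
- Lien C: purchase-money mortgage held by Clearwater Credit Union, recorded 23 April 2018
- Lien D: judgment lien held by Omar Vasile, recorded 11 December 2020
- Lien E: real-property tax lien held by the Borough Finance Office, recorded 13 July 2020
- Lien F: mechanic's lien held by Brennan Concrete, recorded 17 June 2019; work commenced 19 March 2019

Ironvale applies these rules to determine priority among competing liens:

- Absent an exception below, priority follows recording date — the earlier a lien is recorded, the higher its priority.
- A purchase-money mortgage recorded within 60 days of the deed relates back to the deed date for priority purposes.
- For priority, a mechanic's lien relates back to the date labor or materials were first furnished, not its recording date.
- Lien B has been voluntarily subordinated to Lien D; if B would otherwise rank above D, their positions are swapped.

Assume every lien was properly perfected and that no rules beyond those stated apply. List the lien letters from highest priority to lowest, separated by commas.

D, C, A, F, E, B

Effective dates: A's effective date is 14 March 2018, when work began; C's effective date is the deed date, 3 March 2018; F's effective date is 19 March 2019, when work began.
By effective date: B (19 January 2018), C (3 March 2018), A (14 March 2018), F (19 March 2019), E (13 July 2020), D (11 December 2020).
B is senior to D before the subordination, so the two trade places.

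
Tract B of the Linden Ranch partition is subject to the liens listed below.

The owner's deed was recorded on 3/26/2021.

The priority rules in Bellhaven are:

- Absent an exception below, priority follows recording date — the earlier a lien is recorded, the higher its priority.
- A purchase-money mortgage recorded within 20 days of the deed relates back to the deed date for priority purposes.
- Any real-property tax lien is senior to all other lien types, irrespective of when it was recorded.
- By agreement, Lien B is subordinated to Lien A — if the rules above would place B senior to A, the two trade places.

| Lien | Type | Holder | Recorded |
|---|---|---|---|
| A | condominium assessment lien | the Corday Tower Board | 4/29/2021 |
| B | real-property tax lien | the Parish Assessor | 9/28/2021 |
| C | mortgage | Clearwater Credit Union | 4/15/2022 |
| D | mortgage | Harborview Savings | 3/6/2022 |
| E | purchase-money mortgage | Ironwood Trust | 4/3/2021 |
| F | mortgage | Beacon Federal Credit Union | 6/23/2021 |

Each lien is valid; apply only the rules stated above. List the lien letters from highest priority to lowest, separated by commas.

First, effective dates: E relates back to the deed date 3/26/2021.
As a real-property tax lien, B is senior to every other lien.
Among the remaining liens, by effective date: E (3/26/2021), A (4/29/2021), F (6/23/2021), D (3/6/2022), C (4/15/2022).
Because B would otherwise rank above A, the subordination swaps them.

A, E, B, F, D, C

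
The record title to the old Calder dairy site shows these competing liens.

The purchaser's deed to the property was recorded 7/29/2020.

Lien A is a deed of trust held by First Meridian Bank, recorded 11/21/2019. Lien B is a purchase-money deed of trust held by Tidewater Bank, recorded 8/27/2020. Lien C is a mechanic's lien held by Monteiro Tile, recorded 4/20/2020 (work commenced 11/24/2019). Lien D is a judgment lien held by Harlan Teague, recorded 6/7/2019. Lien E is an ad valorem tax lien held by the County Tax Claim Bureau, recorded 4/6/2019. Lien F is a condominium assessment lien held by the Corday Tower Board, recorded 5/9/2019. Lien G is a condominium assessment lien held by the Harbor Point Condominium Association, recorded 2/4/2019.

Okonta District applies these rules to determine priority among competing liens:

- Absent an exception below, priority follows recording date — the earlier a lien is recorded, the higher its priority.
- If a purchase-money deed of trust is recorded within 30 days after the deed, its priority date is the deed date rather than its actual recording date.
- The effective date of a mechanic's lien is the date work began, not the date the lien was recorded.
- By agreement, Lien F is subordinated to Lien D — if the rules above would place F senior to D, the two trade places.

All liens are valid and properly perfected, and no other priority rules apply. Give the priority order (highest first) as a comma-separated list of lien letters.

G, E, D, F, A, C, B

First, effective dates: B relates back to the deed date 7/29/2020; C's effective date is 11/24/2019, when work began.
Sorted by effective date: G (2/4/2019), E (4/6/2019), F (5/9/2019), D (6/7/2019), A (11/21/2019), C (11/24/2019), B (7/29/2020).
F would otherwise be senior to D, so under the subordination agreement F and D exchange positions.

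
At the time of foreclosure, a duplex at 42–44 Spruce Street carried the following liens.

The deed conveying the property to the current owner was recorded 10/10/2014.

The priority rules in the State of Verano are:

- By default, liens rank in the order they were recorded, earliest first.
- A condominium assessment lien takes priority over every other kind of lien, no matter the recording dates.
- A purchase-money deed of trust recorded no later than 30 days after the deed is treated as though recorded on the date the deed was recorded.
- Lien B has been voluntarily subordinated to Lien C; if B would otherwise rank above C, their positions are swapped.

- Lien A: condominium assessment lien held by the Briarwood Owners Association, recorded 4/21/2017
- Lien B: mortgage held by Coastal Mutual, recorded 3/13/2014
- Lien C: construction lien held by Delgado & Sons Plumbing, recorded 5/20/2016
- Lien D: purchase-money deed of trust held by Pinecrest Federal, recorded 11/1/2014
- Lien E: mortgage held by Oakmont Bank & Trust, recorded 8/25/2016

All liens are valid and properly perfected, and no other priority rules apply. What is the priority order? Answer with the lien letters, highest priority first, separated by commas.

A, C, D, B, E

Effective dates: D was recorded within the 30-day window, so its effective date is the deed date 10/10/2014.
A is a condominium assessment lien, so it outranks all other liens regardless of date.
Among the remaining liens, by effective date: B (3/13/2014), D (10/10/2014), C (5/20/2016), E (8/25/2016).
Because B would otherwise rank above C, the subordination swaps them.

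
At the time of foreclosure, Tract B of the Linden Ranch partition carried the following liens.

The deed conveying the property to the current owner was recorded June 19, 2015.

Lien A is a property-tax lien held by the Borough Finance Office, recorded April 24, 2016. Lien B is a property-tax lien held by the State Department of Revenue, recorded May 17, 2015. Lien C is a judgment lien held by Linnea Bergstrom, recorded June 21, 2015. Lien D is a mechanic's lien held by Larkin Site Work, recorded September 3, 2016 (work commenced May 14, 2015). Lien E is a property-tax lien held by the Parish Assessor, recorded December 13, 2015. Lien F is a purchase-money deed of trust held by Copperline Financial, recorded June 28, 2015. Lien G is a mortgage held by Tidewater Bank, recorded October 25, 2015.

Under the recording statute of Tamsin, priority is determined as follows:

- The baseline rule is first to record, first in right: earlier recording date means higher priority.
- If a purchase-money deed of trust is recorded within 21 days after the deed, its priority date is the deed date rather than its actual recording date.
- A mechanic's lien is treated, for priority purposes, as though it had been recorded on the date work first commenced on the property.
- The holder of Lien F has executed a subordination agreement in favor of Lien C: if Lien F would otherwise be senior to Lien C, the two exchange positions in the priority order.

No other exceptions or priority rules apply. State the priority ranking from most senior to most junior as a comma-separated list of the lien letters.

Effective dates: D's effective date is May 14, 2015, when work began; F's effective date is the deed date, June 19, 2015.
Sorted by effective date: D (May 14, 2015), B (May 17, 2015), F (June 19, 2015), C (June 21, 2015), G (October 25, 2015), E (December 13, 2015), A (April 24, 2016).
F is senior to C before the subordination, so the two trade places.

D, B, C, F, G, E, A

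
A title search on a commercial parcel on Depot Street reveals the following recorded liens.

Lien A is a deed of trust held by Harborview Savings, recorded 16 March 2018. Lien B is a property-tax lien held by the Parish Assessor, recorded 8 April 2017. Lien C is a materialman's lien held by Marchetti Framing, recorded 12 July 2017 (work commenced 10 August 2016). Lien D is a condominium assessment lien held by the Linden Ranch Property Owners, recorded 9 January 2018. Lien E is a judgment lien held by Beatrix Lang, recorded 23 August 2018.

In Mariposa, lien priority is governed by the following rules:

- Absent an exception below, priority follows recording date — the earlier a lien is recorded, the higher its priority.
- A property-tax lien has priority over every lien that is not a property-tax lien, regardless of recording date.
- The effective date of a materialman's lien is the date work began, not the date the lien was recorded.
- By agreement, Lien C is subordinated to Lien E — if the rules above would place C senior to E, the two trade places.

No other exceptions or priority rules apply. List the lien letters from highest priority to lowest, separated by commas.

First, effective dates: C's effective date is 10 August 2016, when work began.
B is a property-tax lien and takes priority over every other lien.
Among the remaining liens, by effective date: C (10 August 2016), D (9 January 2018), A (16 March 2018), E (23 August 2018).
C would otherwise be senior to E, so under the subordination agreement C and E exchange positions.

B, E, D, A, C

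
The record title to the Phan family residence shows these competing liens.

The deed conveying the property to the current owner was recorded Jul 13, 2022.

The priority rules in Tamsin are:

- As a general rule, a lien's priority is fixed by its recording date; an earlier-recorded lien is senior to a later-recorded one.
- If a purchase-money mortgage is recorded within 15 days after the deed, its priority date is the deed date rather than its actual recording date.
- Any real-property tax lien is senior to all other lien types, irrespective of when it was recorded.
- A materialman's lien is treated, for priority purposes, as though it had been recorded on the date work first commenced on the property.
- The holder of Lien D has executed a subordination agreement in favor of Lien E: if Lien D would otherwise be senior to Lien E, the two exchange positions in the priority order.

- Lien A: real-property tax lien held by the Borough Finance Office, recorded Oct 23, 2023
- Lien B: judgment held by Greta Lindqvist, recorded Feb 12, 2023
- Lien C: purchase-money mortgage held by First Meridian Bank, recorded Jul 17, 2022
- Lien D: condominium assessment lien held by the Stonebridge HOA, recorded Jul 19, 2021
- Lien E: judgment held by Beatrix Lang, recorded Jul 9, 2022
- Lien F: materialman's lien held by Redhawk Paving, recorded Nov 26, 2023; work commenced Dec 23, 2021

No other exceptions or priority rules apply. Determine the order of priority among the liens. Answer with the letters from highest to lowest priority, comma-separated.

Effective dates: C relates back to the deed date Jul 13, 2022; F relates back to Dec 23, 2021 (work commenced).
As a real-property tax lien, A is senior to every other lien.
Among the remaining liens, by effective date: D (Jul 19, 2021), F (Dec 23, 2021), E (Jul 9, 2022), C (Jul 13, 2022), B (Feb 12, 2023).
The subordination applies — D was senior to E — so D and E swap.

A, E, F, D, C, B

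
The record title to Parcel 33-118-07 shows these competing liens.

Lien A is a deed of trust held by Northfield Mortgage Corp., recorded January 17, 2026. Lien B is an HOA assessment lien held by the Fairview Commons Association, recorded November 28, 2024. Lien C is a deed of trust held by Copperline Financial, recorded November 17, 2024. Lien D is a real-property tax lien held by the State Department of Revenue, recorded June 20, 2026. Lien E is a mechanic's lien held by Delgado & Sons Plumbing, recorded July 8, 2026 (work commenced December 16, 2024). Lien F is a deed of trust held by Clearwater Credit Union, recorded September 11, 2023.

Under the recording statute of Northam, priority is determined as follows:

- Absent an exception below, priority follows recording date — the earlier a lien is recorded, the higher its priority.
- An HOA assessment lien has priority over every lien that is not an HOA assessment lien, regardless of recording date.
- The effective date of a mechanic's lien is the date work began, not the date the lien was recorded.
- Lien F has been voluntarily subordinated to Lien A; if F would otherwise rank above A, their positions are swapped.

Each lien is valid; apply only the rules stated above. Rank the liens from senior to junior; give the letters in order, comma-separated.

B, A, C, E, F, D

Effective dates after the stated exceptions: E's effective date is December 16, 2024, when work began.
As an HOA assessment lien, B is senior to every other lien.
Among the remaining liens, by effective date: F (September 11, 2023), C (November 17, 2024), E (December 16, 2024), A (January 17, 2026), D (June 20, 2026).
F would otherwise be senior to A, so under the subordination agreement F and A exchange positions.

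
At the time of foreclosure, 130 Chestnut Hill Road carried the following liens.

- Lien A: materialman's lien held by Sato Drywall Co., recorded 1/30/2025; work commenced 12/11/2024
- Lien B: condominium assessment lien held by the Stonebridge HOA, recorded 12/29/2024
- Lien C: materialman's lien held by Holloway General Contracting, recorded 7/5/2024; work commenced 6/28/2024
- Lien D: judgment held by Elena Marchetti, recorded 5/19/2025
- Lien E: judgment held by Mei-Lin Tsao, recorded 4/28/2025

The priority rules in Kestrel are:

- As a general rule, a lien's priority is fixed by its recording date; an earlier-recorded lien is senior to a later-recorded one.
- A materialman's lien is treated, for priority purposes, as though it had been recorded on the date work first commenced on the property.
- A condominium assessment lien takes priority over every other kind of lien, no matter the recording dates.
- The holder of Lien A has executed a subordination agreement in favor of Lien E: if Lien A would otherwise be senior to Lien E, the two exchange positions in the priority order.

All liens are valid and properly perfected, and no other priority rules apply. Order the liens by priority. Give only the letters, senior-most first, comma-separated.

B, C, E, A, D

Effective dates: A is treated as recorded 12/11/2024, the work-commencement date; C is treated as recorded 6/28/2024, the work-commencement date.
B, as a condominium assessment lien, has superpriority and ranks first.
The other liens, earliest effective date first: C (6/28/2024), A (12/11/2024), E (4/28/2025), D (5/19/2025).
A would otherwise be senior to E, so under the subordination agreement A and E exchange positions.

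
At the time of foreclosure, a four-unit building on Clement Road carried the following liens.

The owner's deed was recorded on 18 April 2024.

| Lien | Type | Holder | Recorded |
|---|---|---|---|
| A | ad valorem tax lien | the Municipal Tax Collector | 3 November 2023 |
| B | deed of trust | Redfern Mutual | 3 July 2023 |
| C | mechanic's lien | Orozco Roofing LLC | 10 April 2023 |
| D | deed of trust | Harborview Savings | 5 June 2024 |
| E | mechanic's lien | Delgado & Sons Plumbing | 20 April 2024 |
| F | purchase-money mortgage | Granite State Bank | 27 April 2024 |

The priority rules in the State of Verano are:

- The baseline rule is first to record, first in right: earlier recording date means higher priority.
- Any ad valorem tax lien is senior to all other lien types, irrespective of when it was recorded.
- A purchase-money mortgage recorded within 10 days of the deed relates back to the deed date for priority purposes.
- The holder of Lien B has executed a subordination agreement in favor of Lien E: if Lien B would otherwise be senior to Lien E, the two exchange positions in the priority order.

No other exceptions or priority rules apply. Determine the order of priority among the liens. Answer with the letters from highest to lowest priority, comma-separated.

A, C, E, F, B, D

Effective dates after the stated exceptions: F was recorded within the 10-day window, so its effective date is the deed date 18 April 2024.
A is an ad valorem tax lien and takes priority over every other lien.
Ordering the rest by effective date: C (10 April 2023), B (3 July 2023), F (18 April 2024), E (20 April 2024), D (5 June 2024).
Because B would otherwise rank above E, the subordination swaps them.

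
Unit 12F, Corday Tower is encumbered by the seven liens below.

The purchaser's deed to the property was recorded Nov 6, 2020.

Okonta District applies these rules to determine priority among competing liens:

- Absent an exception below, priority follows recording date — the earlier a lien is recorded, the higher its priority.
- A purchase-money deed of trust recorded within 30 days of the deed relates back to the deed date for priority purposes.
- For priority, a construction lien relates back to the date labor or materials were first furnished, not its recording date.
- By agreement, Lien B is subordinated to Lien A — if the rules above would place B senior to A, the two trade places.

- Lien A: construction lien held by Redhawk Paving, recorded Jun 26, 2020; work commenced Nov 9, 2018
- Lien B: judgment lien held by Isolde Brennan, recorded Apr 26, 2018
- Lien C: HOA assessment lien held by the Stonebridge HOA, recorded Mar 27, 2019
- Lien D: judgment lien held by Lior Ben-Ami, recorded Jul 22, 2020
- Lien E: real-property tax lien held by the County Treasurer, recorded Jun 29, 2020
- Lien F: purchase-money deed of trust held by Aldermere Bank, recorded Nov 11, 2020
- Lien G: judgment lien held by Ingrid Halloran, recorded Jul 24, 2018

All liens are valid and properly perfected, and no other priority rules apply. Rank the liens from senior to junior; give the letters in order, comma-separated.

A, G, B, C, E, D, F

Effective dates: A's effective date is Nov 9, 2018, when work began; F's effective date is the deed date, Nov 6, 2020.
Sorted by effective date: B (Apr 26, 2018), G (Jul 24, 2018), A (Nov 9, 2018), C (Mar 27, 2019), E (Jun 29, 2020), D (Jul 22, 2020), F (Nov 6, 2020).
Because B would otherwise rank above A, the subordination swaps them.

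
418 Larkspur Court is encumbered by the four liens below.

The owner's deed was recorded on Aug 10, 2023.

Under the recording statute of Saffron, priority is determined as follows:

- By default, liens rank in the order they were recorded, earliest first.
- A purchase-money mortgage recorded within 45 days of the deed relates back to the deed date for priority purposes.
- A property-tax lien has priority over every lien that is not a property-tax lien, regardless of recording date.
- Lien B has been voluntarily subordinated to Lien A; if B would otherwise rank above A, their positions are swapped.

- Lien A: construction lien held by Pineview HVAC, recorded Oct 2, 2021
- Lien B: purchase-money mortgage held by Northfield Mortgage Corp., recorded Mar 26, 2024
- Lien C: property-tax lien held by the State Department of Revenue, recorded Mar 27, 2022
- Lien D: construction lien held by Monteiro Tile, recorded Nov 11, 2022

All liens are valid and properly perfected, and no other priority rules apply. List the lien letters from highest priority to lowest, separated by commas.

C, A, D, B

Effective dates after the stated exceptions: B missed the 45-day window (229 days after the deed), so its recording date stands.
As a property-tax lien, C is senior to every other lien.
Among the remaining liens, by effective date: A (Oct 2, 2021), D (Nov 11, 2022), B (Mar 26, 2024).
B is already junior to A, so the subordination agreement changes nothing.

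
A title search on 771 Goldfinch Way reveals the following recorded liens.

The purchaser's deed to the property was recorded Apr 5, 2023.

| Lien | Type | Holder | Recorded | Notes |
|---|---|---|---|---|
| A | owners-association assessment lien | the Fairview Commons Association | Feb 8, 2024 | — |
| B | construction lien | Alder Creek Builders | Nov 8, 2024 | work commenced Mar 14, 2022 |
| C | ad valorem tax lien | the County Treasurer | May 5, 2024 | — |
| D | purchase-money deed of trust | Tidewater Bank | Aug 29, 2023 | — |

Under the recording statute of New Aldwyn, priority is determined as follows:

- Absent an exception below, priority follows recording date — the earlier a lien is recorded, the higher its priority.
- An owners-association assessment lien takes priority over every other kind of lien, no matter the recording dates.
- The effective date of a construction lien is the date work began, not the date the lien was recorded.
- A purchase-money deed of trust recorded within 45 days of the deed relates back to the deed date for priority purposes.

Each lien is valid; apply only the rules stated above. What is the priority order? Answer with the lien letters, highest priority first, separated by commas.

A, B, D, C

First, effective dates: B relates back to Mar 14, 2022 (work commenced); D was recorded 146 days after the deed, outside the 45-day window, so it keeps its recording date.
A is an owners-association assessment lien and takes priority over every other lien.
Remaining liens by effective date: B (Mar 14, 2022), D (Aug 29, 2023), C (May 5, 2024).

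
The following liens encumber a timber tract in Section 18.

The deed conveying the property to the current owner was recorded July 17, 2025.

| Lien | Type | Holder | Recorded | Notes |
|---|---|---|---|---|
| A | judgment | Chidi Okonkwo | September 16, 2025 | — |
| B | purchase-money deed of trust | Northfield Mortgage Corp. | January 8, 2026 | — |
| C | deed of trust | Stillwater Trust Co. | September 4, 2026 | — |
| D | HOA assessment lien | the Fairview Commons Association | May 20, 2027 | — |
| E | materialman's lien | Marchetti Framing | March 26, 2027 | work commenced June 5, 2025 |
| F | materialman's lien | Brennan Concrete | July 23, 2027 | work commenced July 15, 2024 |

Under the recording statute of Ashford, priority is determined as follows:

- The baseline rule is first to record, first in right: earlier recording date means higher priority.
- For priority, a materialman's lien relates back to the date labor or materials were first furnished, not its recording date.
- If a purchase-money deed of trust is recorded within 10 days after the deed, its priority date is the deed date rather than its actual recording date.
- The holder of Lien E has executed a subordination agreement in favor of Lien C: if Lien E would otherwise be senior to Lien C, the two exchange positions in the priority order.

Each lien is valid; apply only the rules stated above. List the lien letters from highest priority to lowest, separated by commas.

F, C, A, B, E, D

Adjusting effective dates: B was recorded 175 days after the deed, outside the 10-day window, so it keeps its recording date; E is treated as recorded June 5, 2025, the work-commencement date; F is treated as recorded July 15, 2024, the work-commencement date.
By effective date, earliest first: F (July 15, 2024), E (June 5, 2025), A (September 16, 2025), B (January 8, 2026), C (September 4, 2026), D (May 20, 2027).
E would otherwise be senior to C, so under the subordination agreement E and C exchange positions.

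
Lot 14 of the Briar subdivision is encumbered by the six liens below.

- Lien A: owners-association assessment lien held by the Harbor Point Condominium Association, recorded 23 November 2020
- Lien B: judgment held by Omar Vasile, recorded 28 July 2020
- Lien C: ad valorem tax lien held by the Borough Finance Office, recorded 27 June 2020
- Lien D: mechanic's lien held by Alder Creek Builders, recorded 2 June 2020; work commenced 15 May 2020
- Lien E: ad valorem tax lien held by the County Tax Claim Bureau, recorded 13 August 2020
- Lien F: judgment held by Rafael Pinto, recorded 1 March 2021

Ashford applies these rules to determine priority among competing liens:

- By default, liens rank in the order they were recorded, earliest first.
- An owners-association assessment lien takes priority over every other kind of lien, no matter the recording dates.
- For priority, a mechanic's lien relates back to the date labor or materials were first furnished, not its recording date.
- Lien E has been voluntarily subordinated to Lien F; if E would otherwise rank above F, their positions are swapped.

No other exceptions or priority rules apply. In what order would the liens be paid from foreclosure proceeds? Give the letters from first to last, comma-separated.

Effective dates after the stated exceptions: D is treated as recorded 15 May 2020, the work-commencement date.
As an owners-association assessment lien, A is senior to every other lien.
Remaining liens by effective date: D (15 May 2020), C (27 June 2020), B (28 July 2020), E (13 August 2020), F (1 March 2021).
E is senior to F before the subordination, so the two trade places.

A, D, C, B, F, E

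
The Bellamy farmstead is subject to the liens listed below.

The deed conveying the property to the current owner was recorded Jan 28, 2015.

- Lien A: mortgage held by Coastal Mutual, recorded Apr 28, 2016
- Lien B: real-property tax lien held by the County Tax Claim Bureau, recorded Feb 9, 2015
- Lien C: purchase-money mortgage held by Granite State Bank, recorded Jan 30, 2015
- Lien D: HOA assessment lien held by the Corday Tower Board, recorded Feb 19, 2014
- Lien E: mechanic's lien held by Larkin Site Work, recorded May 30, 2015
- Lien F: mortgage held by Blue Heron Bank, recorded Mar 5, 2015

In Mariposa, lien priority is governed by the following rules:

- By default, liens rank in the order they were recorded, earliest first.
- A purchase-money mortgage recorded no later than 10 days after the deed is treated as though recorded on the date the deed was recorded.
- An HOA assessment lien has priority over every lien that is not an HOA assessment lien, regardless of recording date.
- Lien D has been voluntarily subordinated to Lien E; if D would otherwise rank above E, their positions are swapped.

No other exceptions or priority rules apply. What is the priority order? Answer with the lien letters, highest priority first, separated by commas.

E, C, B, F, D, A

First, effective dates: C's effective date is the deed date, Jan 28, 2015.
D, as an HOA assessment lien, has superpriority and ranks first.
Among the remaining liens, by effective date: C (Jan 28, 2015), B (Feb 9, 2015), F (Mar 5, 2015), E (May 30, 2015), A (Apr 28, 2016).
Because D would otherwise rank above E, the subordination swaps them.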